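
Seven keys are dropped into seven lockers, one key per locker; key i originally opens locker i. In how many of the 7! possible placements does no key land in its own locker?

1854

Use !n = n·!(n-1) + (-1)^n.
!7 = 7·265 - 1 = 1854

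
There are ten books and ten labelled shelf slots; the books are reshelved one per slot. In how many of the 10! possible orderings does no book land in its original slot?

1334961

Use !n = (n-1)(!(n-1) + !(n-2)).
!10 = 9·(133496 + 14833) = 9·148329 = 1334961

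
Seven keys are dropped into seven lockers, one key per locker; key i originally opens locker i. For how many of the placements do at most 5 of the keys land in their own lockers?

5039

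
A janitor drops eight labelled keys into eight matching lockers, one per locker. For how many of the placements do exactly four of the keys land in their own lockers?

630

Choose which 4 of the 8 are fixed: C(8,4) = 70.
The remaining 4 must be deranged: !4 = 9.
Total: 70 × 9 = 630.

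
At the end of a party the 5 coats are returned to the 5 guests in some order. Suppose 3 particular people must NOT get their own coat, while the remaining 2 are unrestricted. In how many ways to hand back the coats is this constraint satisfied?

64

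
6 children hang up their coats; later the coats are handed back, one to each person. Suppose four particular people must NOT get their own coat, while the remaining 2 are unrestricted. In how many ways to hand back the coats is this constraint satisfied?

362

Inclusion-exclusion on the 4 forbidden self-matches:
Σ_{j=0}^{4} (-1)^j C(4,j)(6-j)!
= C(4,0)·6! - C(4,1)·5! + C(4,2)·4! - C(4,3)·3! + C(4,4)·2!
= 720 - 480 + 144 - 24 + 2
= 362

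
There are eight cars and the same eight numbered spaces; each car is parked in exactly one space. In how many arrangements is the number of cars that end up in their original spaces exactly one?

Choose which one of the 8 is fixed: C(8,1) = 8.
The remaining 7 must be deranged: !7 = 1854.
Total: 8 × 1854 = 14832.

14832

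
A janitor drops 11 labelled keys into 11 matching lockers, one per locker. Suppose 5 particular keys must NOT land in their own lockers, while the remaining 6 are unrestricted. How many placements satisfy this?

25022880

Let A_j be the event that the j-th constrained one is fixed. By inclusion-exclusion over the 5 events:
Σ_{j=0}^{5} (-1)^j C(5,j)(11-j)!
= C(5,0)·11! - C(5,1)·10! + C(5,2)·9! - C(5,3)·8! + C(5,4)·7! - C(5,5)·6!
= 39916800 - 18144000 + 3628800 - 403200 + 25200 - 720
= 25022880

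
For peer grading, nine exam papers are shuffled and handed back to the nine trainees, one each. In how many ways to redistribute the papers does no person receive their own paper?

133496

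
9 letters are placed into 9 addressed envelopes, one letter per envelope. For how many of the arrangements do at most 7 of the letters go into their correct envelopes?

362879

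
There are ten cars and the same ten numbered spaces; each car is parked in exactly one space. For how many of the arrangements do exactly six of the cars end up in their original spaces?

1890

Pick the 6 fixed positions: C(10,6) = 210 ways.
The other 4 form a derangement: !4 = 9.
Total: 210 × 9 = 1890.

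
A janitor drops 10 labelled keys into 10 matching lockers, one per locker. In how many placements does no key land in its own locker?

Recurrence: !10 = 9·(!9 + !8).
!10 = 9·(133496 + 14833) = 9·148329 = 1334961

1334961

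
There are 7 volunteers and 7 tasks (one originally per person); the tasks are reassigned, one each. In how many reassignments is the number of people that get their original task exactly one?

1855

Pick the single fixed position: C(7,1) = 7 ways.
The remaining 6 must be deranged: !6 = 265.
Total: 7 × 265 = 1855.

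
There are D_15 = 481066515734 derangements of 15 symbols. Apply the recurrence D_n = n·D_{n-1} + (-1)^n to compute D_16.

D_16 = 16·481066515734 + 1 = 7697064251745.

7697064251745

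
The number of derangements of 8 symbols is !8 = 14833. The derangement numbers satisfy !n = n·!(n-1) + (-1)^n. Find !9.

!9 = 9·14833 - 1 = 133496.

133496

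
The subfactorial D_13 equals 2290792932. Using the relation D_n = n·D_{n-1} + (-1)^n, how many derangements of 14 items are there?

32071101049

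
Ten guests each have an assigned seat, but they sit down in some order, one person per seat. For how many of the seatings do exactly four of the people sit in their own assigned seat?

55650

Choose which 4 of the 10 are fixed: C(10,4) = 210.
The other 6 form a derangement: !6 = 265.
Total: 210 × 265 = 55650.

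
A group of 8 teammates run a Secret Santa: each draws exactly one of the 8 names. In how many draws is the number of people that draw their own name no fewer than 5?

141

# with exactly i fixed is C(8,i)·!(8-i); sum over i=5..8:
  i=5: C(8,5)·!3 = 56·2 = 112
  i=6: C(8,6)·!2 = 28·1 = 28
  i=7: C(8,7)·!1 = 8·0 = 0
  i=8: C(8,8)·!0 = 1·1 = 1
Total = 141.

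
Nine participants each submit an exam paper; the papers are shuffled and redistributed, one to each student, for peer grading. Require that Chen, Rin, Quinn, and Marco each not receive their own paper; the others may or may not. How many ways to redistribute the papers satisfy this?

229080

Let A_j be the event that the j-th constrained one is fixed. By inclusion-exclusion over the 4 events:
Σ_{j=0}^{4} (-1)^j C(4,j)(9-j)!
= C(4,0)·9! - C(4,1)·8! + C(4,2)·7! - C(4,3)·6! + C(4,4)·5!
= 362880 - 161280 + 30240 - 2880 + 120
= 229080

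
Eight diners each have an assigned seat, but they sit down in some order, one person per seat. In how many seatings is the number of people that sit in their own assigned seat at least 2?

# with exactly i fixed is C(8,i)·!(8-i); sum over i=2..8:
  i=2: C(8,2)·!6 = 28·265 = 7420
  i=3: C(8,3)·!5 = 56·44 = 2464
  i=4: C(8,4)·!4 = 70·9 = 630
  i=5: C(8,5)·!3 = 56·2 = 112
  i=6: C(8,6)·!2 = 28·1 = 28
  i=7: C(8,7)·!1 = 8·0 = 0
  i=8: C(8,8)·!0 = 1·1 = 1
Total = 10655.

10655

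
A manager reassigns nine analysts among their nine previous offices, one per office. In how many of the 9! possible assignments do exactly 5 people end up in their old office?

1134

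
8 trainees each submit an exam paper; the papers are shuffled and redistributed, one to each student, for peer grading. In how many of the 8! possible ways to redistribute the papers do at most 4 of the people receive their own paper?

40179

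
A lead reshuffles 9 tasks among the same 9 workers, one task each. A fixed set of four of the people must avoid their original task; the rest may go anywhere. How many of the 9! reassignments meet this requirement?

Let A_j be the event that the j-th constrained one is fixed. By inclusion-exclusion over the 4 events:
Σ_{j=0}^{4} (-1)^j C(4,j)(9-j)!
= C(4,0)·9! - C(4,1)·8! + C(4,2)·7! - C(4,3)·6! + C(4,4)·5!
= 362880 - 161280 + 30240 - 2880 + 120
= 229080

229080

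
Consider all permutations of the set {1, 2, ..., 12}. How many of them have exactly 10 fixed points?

66

Choose which 10 of the 12 are fixed: C(12,10) = 66.
The other 2 form a derangement: !2 = 1.
Total: 66 × 1 = 66.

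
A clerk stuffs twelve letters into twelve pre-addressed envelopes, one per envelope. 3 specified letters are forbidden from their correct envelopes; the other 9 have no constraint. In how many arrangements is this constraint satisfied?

Inclusion-exclusion on the 3 forbidden self-matches:
Σ_{j=0}^{3} (-1)^j C(3,j)(12-j)!
= C(3,0)·12! - C(3,1)·11! + C(3,2)·10! - C(3,3)·9!
= 479001600 - 119750400 + 10886400 - 362880
= 369774720

369774720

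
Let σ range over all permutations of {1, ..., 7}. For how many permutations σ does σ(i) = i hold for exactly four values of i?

70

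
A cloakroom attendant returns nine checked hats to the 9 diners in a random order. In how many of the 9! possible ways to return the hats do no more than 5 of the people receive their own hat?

362675

Sum C(9,i)·!(9-i) for i = 0..5:
  i=0: C(9,0)·!9 = 1·133496 = 133496
  i=1: C(9,1)·!8 = 9·14833 = 133497
  i=2: C(9,2)·!7 = 36·1854 = 66744
  i=3: C(9,3)·!6 = 84·265 = 22260
  i=4: C(9,4)·!5 = 126·44 = 5544
  i=5: C(9,5)·!4 = 126·9 = 1134
Total = 362675.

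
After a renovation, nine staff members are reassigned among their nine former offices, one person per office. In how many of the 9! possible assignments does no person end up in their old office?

133496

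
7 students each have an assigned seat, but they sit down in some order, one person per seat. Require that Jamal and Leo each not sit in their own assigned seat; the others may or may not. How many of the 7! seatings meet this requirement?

3720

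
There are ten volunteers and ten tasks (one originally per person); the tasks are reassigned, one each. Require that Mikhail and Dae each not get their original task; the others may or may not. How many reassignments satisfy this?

2943360

Let A_j be the event that the j-th constrained one is fixed. By inclusion-exclusion over the 2 events:
Σ_{j=0}^{2} (-1)^j C(2,j)(10-j)!
= C(2,0)·10! - C(2,1)·9! + C(2,2)·8!
= 3628800 - 725760 + 40320
= 2943360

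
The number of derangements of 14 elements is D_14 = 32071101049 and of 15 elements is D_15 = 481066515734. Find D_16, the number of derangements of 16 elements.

7697064251745

D_16 = (16-1)·(D_15 + D_14) = 15·(481066515734 + 32071101049) = 15·513137616783 = 7697064251745.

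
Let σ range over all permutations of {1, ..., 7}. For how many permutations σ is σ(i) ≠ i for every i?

1854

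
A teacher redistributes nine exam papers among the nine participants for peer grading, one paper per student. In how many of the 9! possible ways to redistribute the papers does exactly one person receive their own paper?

Choose which one of the 9 is fixed: C(9,1) = 9.
The other 8 form a derangement: !8 = 14833.
Total: 9 × 14833 = 133497.

133497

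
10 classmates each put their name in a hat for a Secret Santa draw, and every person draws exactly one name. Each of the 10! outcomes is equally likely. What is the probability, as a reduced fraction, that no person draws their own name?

16481/44800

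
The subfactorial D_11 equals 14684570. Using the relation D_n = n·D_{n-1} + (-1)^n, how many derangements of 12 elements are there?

176214841

D_12 = 12·14684570 + 1 = 176214841.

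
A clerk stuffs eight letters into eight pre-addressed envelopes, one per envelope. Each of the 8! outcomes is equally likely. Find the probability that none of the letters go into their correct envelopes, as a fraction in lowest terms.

2119/5760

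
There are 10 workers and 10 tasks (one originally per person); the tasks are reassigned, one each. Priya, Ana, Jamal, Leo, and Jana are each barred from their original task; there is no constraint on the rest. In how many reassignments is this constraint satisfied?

2170680

Inclusion-exclusion on the 5 forbidden self-matches:
Σ_{j=0}^{5} (-1)^j C(5,j)(10-j)!
= C(5,0)·10! - C(5,1)·9! + C(5,2)·8! - C(5,3)·7! + C(5,4)·6! - C(5,5)·5!
= 3628800 - 1814400 + 403200 - 50400 + 3600 - 120
= 2170680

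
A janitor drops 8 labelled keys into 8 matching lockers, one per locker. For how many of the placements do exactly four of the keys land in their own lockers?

630

Choose which 4 of the 8 are fixed: C(8,4) = 70.
The other 4 form a derangement: !4 = 9.
Total: 70 × 9 = 630.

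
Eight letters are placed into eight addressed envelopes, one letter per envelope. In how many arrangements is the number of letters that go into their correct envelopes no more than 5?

40291

Sum C(8,i)·!(8-i) for i = 0..5:
  i=0: C(8,0)·!8 = 1·14833 = 14833
  i=1: C(8,1)·!7 = 8·1854 = 14832
  i=2: C(8,2)·!6 = 28·265 = 7420
  i=3: C(8,3)·!5 = 56·44 = 2464
  i=4: C(8,4)·!4 = 70·9 = 630
  i=5: C(8,5)·!3 = 56·2 = 112
Total = 40291.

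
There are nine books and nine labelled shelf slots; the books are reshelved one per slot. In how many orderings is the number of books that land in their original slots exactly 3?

22260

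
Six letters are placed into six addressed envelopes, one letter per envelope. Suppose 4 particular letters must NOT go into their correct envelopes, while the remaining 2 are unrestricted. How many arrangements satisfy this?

362

Let A_j be the event that the j-th constrained one is fixed. By inclusion-exclusion over the 4 events:
Σ_{j=0}^{4} (-1)^j C(4,j)(6-j)!
= C(4,0)·6! - C(4,1)·5! + C(4,2)·4! - C(4,3)·3! + C(4,4)·2!
= 720 - 480 + 144 - 24 + 2
= 362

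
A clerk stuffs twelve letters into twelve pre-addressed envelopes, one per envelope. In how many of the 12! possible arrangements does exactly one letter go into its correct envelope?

176214840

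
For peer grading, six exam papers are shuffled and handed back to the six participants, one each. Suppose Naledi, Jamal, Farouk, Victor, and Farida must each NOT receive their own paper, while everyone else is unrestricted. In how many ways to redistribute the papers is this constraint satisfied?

309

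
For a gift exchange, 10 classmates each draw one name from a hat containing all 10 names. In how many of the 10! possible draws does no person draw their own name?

1334961

By inclusion-exclusion, !10 = Σ (-1)^k · 10!/k! for k=0..10
= 10! - 10!/1! + 10!/2! - 10!/3! + 10!/4! - 10!/5! + 10!/6! - 10!/7! + 10!/8! - 10!/9! + 10!/10!
= 3628800 - 3628800 + 1814400 - 604800 + 151200 - 30240 + 5040 - 720 + 90 - 10 + 1
= 1334961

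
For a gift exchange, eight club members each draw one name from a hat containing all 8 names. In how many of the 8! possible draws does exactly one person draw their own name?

Choose which one of the 8 is fixed: C(8,1) = 8.
The remaining 7 must be deranged: !7 = 1854.
Total: 8 × 1854 = 14832.

14832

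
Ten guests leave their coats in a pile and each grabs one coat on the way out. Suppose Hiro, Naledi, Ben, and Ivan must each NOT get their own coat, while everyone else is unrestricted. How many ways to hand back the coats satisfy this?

2399760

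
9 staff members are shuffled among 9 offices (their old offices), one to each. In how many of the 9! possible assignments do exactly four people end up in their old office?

Pick the 4 fixed positions: C(9,4) = 126 ways.
The other 5 form a derangement: !5 = 44.
Total: 126 × 44 = 5544.

5544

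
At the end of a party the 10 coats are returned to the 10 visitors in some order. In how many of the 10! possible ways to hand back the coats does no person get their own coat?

The subfactorial !10 = [10!/e] (nearest integer).
10! = 3628800, and 3628800/e ≈ 1334960.92, so !10 = 1334961.

1334961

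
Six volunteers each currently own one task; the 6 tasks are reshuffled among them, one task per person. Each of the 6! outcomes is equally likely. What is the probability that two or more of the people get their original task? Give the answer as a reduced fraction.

191/720

Favorable outcomes: Σ_{i≥2} C(6,i)·!(6-i) = 15·9 + 20·2 + 15·1 + 6·0 + 1·1 = 191.
Total outcomes: 6! = 720.
Probability = 191/720 = 191/720.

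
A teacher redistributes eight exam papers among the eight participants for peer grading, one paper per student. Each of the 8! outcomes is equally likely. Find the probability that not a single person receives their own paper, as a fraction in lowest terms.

Favorable outcomes: !8 = 14833.
Total outcomes: 8! = 40320.
Probability = 14833/40320 = 2119/5760.

2119/5760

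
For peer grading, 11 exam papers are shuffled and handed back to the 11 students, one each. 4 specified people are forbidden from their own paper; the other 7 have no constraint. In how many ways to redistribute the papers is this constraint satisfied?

Inclusion-exclusion on the 4 forbidden self-matches:
Σ_{j=0}^{4} (-1)^j C(4,j)(11-j)!
= C(4,0)·11! - C(4,1)·10! + C(4,2)·9! - C(4,3)·8! + C(4,4)·7!
= 39916800 - 14515200 + 2177280 - 161280 + 5040
= 27422640

27422640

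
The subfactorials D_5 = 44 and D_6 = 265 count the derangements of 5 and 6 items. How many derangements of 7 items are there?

1854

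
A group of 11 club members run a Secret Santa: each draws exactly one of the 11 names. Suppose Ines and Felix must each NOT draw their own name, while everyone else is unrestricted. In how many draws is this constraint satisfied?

Let A_j be the event that the j-th constrained one is fixed. By inclusion-exclusion over the 2 events:
Σ_{j=0}^{2} (-1)^j C(2,j)(11-j)!
= C(2,0)·11! - C(2,1)·10! + C(2,2)·9!
= 39916800 - 7257600 + 362880
= 33022080

33022080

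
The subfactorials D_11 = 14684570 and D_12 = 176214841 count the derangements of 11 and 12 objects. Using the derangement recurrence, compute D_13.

2290792932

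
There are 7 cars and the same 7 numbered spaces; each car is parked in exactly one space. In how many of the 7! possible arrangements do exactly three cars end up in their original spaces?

315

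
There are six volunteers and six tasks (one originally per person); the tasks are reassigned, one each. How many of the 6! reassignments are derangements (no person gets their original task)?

265

The subfactorial !6 = [6!/e] (nearest integer).
6! = 720, and 720/e ≈ 264.87, so !6 = 265.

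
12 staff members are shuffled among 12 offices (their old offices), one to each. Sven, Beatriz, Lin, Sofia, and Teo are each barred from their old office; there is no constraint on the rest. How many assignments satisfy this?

312273360

Let A_j be the event that the j-th constrained one is fixed. By inclusion-exclusion over the 5 events:
Σ_{j=0}^{5} (-1)^j C(5,j)(12-j)!
= C(5,0)·12! - C(5,1)·11! + C(5,2)·10! - C(5,3)·9! + C(5,4)·8! - C(5,5)·7!
= 479001600 - 199584000 + 36288000 - 3628800 + 201600 - 5040
= 312273360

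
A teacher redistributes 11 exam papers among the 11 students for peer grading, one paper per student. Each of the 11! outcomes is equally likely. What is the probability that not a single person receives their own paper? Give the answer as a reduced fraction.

1468457/3991680

Favorable outcomes: !11 = 14684570.
Total outcomes: 11! = 39916800.
Probability = 14684570/39916800 = 1468457/3991680.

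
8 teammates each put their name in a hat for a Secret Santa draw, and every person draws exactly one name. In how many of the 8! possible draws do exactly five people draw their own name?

112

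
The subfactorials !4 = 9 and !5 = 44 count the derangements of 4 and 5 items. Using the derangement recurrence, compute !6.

!6 = (6-1)·(!5 + !4) = 5·(44 + 9) = 5·53 = 265.

265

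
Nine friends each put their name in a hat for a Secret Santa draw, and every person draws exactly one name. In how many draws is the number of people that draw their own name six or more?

205

# with exactly i fixed is C(9,i)·!(9-i); sum over i=6..9:
  i=6: C(9,6)·!3 = 84·2 = 168
  i=7: C(9,7)·!2 = 36·1 = 36
  i=8: C(9,8)·!1 = 9·0 = 0
  i=9: C(9,9)·!0 = 1·1 = 1
Total = 205.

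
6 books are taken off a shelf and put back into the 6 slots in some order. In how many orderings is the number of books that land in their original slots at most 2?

664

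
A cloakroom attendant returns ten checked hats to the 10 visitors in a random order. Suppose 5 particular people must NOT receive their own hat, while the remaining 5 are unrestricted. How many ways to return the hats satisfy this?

Let A_j be the event that the j-th constrained one is fixed. By inclusion-exclusion over the 5 events:
Σ_{j=0}^{5} (-1)^j C(5,j)(10-j)!
= C(5,0)·10! - C(5,1)·9! + C(5,2)·8! - C(5,3)·7! + C(5,4)·6! - C(5,5)·5!
= 3628800 - 1814400 + 403200 - 50400 + 3600 - 120
= 2170680

2170680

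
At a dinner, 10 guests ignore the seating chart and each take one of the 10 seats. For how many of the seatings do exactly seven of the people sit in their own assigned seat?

240

Choose which 7 of the 10 are fixed: C(10,7) = 120.
The other 3 form a derangement: !3 = 2.
Total: 120 × 2 = 240.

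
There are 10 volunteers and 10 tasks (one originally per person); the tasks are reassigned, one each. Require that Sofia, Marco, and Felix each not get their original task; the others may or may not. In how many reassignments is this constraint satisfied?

2656080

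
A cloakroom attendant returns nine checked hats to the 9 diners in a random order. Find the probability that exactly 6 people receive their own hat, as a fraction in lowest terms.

1/2160

Favorable outcomes: C(9,6)·!3 = 84·2 = 168.
Total outcomes: 9! = 362880.
Probability = 168/362880 = 1/2160.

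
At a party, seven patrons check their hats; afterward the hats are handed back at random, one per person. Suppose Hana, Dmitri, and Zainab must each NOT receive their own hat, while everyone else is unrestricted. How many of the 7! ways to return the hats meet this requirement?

Let A_j be the event that the j-th constrained one is fixed. By inclusion-exclusion over the 3 events:
Σ_{j=0}^{3} (-1)^j C(3,j)(7-j)!
= C(3,0)·7! - C(3,1)·6! + C(3,2)·5! - C(3,3)·4!
= 5040 - 2160 + 360 - 24
= 3216

3216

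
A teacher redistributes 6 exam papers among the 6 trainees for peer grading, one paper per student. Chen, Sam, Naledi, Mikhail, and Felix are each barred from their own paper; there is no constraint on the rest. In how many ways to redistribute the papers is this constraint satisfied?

309

Inclusion-exclusion on the 5 forbidden self-matches:
Σ_{j=0}^{5} (-1)^j C(5,j)(6-j)!
= C(5,0)·6! - C(5,1)·5! + C(5,2)·4! - C(5,3)·3! + C(5,4)·2! - C(5,5)·1!
= 720 - 600 + 240 - 60 + 10 - 1
= 309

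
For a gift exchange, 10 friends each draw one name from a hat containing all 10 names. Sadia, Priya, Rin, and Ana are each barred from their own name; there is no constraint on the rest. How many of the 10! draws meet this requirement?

Inclusion-exclusion on the 4 forbidden self-matches:
Σ_{j=0}^{4} (-1)^j C(4,j)(10-j)!
= C(4,0)·10! - C(4,1)·9! + C(4,2)·8! - C(4,3)·7! + C(4,4)·6!
= 3628800 - 1451520 + 241920 - 20160 + 720
= 2399760

2399760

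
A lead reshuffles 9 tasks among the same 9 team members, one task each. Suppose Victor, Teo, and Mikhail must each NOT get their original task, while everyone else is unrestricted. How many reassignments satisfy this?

Inclusion-exclusion on the 3 forbidden self-matches:
Σ_{j=0}^{3} (-1)^j C(3,j)(9-j)!
= C(3,0)·9! - C(3,1)·8! + C(3,2)·7! - C(3,3)·6!
= 362880 - 120960 + 15120 - 720
= 256320

256320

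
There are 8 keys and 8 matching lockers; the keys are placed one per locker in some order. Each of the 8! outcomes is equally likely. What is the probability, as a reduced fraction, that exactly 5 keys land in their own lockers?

Favorable outcomes: C(8,5)·!3 = 56·2 = 112.
Total outcomes: 8! = 40320.
Probability = 112/40320 = 1/360.

1/360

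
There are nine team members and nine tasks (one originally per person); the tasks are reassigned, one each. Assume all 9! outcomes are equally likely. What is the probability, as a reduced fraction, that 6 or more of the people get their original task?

41/72576

Favorable outcomes: Σ_{i≥6} C(9,i)·!(9-i) = 84·2 + 36·1 + 9·0 + 1·1 = 205.
Total outcomes: 9! = 362880.
Probability = 205/362880 = 41/72576.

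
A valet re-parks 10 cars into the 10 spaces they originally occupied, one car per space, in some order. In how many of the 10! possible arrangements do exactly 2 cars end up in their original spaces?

Pick the 2 fixed positions: C(10,2) = 45 ways.
The remaining 8 must be deranged: !8 = 14833.
Total: 45 × 14833 = 667485.

667485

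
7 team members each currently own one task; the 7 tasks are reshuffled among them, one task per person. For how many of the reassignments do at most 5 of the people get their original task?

5039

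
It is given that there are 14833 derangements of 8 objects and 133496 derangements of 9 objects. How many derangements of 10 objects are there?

1334961

D_10 = (10-1)·(D_9 + D_8) = 9·(133496 + 14833) = 9·148329 = 1334961.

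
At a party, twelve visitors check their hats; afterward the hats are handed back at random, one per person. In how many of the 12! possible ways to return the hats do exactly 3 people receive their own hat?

Choose which 3 of the 12 are fixed: C(12,3) = 220.
The other 9 form a derangement: !9 = 133496.
Total: 220 × 133496 = 29369120.

29369120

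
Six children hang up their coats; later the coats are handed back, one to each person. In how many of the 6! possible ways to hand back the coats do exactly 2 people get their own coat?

Choose which 2 of the 6 are fixed: C(6,2) = 15.
The other 4 form a derangement: !4 = 9.
Total: 15 × 9 = 135.

135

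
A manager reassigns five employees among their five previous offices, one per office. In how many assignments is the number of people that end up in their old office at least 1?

76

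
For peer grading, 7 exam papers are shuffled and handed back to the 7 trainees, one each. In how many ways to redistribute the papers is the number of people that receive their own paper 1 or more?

3186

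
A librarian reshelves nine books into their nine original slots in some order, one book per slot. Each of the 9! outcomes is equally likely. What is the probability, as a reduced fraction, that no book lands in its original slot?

16687/45360

Favorable outcomes: !9 = 133496.
Total outcomes: 9! = 362880.
Probability = 133496/362880 = 16687/45360.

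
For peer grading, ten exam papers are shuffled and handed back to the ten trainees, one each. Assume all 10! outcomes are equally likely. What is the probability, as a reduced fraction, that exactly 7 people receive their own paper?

Favorable outcomes: C(10,7)·!3 = 120·2 = 240.
Total outcomes: 10! = 3628800.
Probability = 240/3628800 = 1/15120.

1/15120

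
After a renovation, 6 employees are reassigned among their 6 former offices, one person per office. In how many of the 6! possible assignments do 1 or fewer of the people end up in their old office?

529

Sum C(6,i)·!(6-i) for i = 0..1:
  i=0: C(6,0)·!6 = 1·265 = 265
  i=1: C(6,1)·!5 = 6·44 = 264
Total = 529.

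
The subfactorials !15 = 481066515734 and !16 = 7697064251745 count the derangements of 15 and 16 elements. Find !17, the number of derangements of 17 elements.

130850092279664

!17 = (17-1)·(!16 + !15) = 16·(7697064251745 + 481066515734) = 16·8178130767479 = 130850092279664.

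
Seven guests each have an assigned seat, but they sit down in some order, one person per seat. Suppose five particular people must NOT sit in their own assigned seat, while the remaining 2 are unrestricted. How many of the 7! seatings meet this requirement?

2428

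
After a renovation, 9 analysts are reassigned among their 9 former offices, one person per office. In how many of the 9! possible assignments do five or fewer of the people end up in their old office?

Sum C(9,i)·!(9-i) for i = 0..5:
  i=0: C(9,0)·!9 = 1·133496 = 133496
  i=1: C(9,1)·!8 = 9·14833 = 133497
  i=2: C(9,2)·!7 = 36·1854 = 66744
  i=3: C(9,3)·!6 = 84·265 = 22260
  i=4: C(9,4)·!5 = 126·44 = 5544
  i=5: C(9,5)·!4 = 126·9 = 1134
Total = 362675.

362675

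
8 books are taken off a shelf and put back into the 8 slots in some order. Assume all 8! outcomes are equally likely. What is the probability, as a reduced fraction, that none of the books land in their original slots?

2119/5760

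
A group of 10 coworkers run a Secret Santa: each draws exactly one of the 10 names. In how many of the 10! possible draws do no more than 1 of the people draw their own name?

2669921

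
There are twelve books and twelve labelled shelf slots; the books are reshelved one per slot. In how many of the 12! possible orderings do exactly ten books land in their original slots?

66

Pick the 10 fixed positions: C(12,10) = 66 ways.
The other 2 form a derangement: !2 = 1.
Total: 66 × 1 = 66.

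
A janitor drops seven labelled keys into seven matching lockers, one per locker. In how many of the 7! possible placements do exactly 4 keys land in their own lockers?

70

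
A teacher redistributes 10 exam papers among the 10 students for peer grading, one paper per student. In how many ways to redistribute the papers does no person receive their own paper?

1334961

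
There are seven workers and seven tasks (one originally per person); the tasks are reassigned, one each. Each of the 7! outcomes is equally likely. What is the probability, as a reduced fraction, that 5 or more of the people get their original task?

11/2520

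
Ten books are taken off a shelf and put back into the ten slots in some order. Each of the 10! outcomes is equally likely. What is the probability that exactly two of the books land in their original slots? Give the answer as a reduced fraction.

2119/11520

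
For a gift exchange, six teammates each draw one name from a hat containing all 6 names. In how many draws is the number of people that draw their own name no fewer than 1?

# with exactly i fixed is C(6,i)·!(6-i); sum over i=1..6:
  i=1: C(6,1)·!5 = 6·44 = 264
  i=2: C(6,2)·!4 = 15·9 = 135
  i=3: C(6,3)·!3 = 20·2 = 40
  i=4: C(6,4)·!2 = 15·1 = 15
  i=5: C(6,5)·!1 = 6·0 = 0
  i=6: C(6,6)·!0 = 1·1 = 1
Total = 455.

455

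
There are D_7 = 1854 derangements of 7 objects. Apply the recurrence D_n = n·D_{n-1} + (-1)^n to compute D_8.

D_8 = 8·1854 + 1 = 14833.

14833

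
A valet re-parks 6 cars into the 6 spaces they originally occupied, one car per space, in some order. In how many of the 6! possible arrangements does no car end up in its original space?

By inclusion-exclusion, !6 = Σ (-1)^k · 6!/k! for k=0..6
= 6! - 6!/1! + 6!/2! - 6!/3! + 6!/4! - 6!/5! + 6!/6!
= 720 - 720 + 360 - 120 + 30 - 6 + 1
= 265

265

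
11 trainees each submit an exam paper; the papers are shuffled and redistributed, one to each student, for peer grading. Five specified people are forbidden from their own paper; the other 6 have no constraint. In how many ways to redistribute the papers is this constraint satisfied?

25022880

Inclusion-exclusion on the 5 forbidden self-matches:
Σ_{j=0}^{5} (-1)^j C(5,j)(11-j)!
= C(5,0)·11! - C(5,1)·10! + C(5,2)·9! - C(5,3)·8! + C(5,4)·7! - C(5,5)·6!
= 39916800 - 18144000 + 3628800 - 403200 + 25200 - 720
= 25022880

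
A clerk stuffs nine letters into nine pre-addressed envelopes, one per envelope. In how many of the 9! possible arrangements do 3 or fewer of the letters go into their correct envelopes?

# with exactly i fixed is C(9,i)·!(9-i); sum over i=0..3:
  i=0: C(9,0)·!9 = 1·133496 = 133496
  i=1: C(9,1)·!8 = 9·14833 = 133497
  i=2: C(9,2)·!7 = 36·1854 = 66744
  i=3: C(9,3)·!6 = 84·265 = 22260
Total = 355997.

355997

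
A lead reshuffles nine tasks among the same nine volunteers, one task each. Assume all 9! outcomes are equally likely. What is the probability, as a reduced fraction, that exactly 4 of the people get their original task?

11/720

Favorable outcomes: C(9,4)·!5 = 126·44 = 5544.
Total outcomes: 9! = 362880.
Probability = 5544/362880 = 11/720.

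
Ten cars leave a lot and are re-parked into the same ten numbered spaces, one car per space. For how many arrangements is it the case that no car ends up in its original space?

1334961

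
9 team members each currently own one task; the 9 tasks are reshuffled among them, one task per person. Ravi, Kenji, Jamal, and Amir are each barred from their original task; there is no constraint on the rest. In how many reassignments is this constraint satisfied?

229080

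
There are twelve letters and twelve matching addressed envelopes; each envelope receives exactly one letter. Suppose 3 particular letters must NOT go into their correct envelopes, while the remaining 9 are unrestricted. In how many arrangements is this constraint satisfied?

Inclusion-exclusion on the 3 forbidden self-matches:
Σ_{j=0}^{3} (-1)^j C(3,j)(12-j)!
= C(3,0)·12! - C(3,1)·11! + C(3,2)·10! - C(3,3)·9!
= 479001600 - 119750400 + 10886400 - 362880
= 369774720

369774720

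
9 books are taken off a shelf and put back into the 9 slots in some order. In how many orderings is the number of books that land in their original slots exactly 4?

5544

Choose which 4 of the 9 are fixed: C(9,4) = 126.
The other 5 form a derangement: !5 = 44.
Total: 126 × 44 = 5544.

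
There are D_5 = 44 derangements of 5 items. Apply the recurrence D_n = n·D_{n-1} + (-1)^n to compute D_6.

265

D_6 = 6·44 + 1 = 265.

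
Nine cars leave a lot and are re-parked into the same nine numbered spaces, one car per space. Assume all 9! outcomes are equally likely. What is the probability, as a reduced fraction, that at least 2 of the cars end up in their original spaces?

95887/362880

Favorable outcomes: Σ_{i≥2} C(9,i)·!(9-i) = 36·1854 + 84·265 + 126·44 + 126·9 + 84·2 + 36·1 + 9·0 + 1·1 = 95887.
Total outcomes: 9! = 362880.
Probability = 95887/362880 = 95887/362880.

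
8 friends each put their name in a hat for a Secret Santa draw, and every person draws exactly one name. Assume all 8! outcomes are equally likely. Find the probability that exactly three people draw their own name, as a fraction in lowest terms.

Favorable outcomes: C(8,3)·!5 = 56·44 = 2464.
Total outcomes: 8! = 40320.
Probability = 2464/40320 = 11/180.

11/180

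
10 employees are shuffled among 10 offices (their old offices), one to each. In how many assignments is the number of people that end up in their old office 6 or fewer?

3628514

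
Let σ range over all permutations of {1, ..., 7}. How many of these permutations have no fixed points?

1854

The subfactorial !7 = [7!/e] (nearest integer).
7! = 5040, and 5040/e ≈ 1854.11, so !7 = 1854.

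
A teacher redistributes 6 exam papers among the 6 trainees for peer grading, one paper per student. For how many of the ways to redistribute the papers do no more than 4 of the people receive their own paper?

Sum C(6,i)·!(6-i) for i = 0..4:
  i=0: C(6,0)·!6 = 1·265 = 265
  i=1: C(6,1)·!5 = 6·44 = 264
  i=2: C(6,2)·!4 = 15·9 = 135
  i=3: C(6,3)·!3 = 20·2 = 40
  i=4: C(6,4)·!2 = 15·1 = 15
Total = 719.

719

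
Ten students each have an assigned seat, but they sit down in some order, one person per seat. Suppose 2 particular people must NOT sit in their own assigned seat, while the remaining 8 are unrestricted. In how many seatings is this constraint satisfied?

2943360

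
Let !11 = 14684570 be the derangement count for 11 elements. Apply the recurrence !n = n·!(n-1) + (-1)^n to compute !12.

!12 = 12·14684570 + 1 = 176214841.

176214841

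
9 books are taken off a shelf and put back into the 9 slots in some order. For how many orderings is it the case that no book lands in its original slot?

Use !n = (n-1)(!(n-1) + !(n-2)).
!9 = 8·(14833 + 1854) = 8·16687 = 133496

133496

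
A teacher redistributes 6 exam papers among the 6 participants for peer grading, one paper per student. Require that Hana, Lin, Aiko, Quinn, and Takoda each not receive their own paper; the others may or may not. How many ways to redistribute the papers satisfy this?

Inclusion-exclusion on the 5 forbidden self-matches:
Σ_{j=0}^{5} (-1)^j C(5,j)(6-j)!
= C(5,0)·6! - C(5,1)·5! + C(5,2)·4! - C(5,3)·3! + C(5,4)·2! - C(5,5)·1!
= 720 - 600 + 240 - 60 + 10 - 1
= 309

309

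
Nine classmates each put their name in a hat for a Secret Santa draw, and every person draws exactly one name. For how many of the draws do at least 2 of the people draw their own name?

95887

Sum C(9,i)·!(9-i) for i = 2..9:
  i=2: C(9,2)·!7 = 36·1854 = 66744
  i=3: C(9,3)·!6 = 84·265 = 22260
  i=4: C(9,4)·!5 = 126·44 = 5544
  i=5: C(9,5)·!4 = 126·9 = 1134
  i=6: C(9,6)·!3 = 84·2 = 168
  i=7: C(9,7)·!2 = 36·1 = 36
  i=8: C(9,8)·!1 = 9·0 = 0
  i=9: C(9,9)·!0 = 1·1 = 1
Total = 95887.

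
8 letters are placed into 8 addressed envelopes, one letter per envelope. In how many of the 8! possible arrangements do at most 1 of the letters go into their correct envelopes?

# with exactly i fixed is C(8,i)·!(8-i); sum over i=0..1:
  i=0: C(8,0)·!8 = 1·14833 = 14833
  i=1: C(8,1)·!7 = 8·1854 = 14832
Total = 29665.

29665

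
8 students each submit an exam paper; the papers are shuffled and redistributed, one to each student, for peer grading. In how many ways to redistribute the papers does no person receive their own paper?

14833

Recurrence: !8 = 7·(!7 + !6).
!8 = 7·(1854 + 265) = 7·2119 = 14833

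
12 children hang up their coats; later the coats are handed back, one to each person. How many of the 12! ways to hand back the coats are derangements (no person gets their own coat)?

Use !n = n·!(n-1) + (-1)^n.
!12 = 12·14684570 + 1 = 176214841

176214841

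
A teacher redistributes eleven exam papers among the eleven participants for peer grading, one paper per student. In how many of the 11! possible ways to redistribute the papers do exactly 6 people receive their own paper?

Pick the 6 fixed positions: C(11,6) = 462 ways.
The remaining 5 must be deranged: !5 = 44.
Total: 462 × 44 = 20328.

20328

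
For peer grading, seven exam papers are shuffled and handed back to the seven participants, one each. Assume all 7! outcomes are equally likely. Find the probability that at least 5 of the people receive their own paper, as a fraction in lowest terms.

11/2520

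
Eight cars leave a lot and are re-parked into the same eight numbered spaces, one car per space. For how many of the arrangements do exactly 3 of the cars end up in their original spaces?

2464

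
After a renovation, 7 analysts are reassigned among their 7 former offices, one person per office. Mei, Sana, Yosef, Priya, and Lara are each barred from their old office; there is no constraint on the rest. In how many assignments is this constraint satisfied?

2428

Let A_j be the event that the j-th constrained one is fixed. By inclusion-exclusion over the 5 events:
Σ_{j=0}^{5} (-1)^j C(5,j)(7-j)!
= C(5,0)·7! - C(5,1)·6! + C(5,2)·5! - C(5,3)·4! + C(5,4)·3! - C(5,5)·2!
= 5040 - 3600 + 1200 - 240 + 30 - 2
= 2428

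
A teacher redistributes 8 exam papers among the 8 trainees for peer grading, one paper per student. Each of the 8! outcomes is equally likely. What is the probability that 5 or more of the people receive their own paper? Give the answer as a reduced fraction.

47/13440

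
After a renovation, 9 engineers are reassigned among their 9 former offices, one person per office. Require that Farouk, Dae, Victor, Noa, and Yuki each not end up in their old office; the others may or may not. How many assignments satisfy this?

205056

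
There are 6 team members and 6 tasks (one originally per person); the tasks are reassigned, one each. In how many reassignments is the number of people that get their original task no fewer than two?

Sum C(6,i)·!(6-i) for i = 2..6:
  i=2: C(6,2)·!4 = 15·9 = 135
  i=3: C(6,3)·!3 = 20·2 = 40
  i=4: C(6,4)·!2 = 15·1 = 15
  i=5: C(6,5)·!1 = 6·0 = 0
  i=6: C(6,6)·!0 = 1·1 = 1
Total = 191.

191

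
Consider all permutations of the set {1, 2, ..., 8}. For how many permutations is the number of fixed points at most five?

40291

Sum C(8,i)·!(8-i) for i = 0..5:
  i=0: C(8,0)·!8 = 1·14833 = 14833
  i=1: C(8,1)·!7 = 8·1854 = 14832
  i=2: C(8,2)·!6 = 28·265 = 7420
  i=3: C(8,3)·!5 = 56·44 = 2464
  i=4: C(8,4)·!4 = 70·9 = 630
  i=5: C(8,5)·!3 = 56·2 = 112
Total = 40291.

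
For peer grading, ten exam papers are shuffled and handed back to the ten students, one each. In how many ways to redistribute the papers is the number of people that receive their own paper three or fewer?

3559886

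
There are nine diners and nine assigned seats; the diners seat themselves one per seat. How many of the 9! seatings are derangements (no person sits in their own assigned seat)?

Recurrence: !9 = 8·(!8 + !7).
!9 = 8·(14833 + 1854) = 8·16687 = 133496

133496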